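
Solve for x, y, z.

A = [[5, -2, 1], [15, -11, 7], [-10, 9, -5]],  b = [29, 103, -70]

(5, 0, 4)

Forward elimination on [A|b]:
R2 <- R2 - (3)*R1:  [  0  -5   4  16 ]
R3 <- R3 - (-2)*R1:  [   0    5   -3  -12 ]
R3 <- R3 - (-1)*R2:  [ 0  0  1  4 ]
Row echelon form:
[ 5  -2  1  |  29 ]
[ 0  -5  4  |  16 ]
[ 0   0  1  |   4 ]
Back-substitution:
z = (4) / 1 = 4
y = (16 - (4)*(4)) / -5 = 0
x = (29 - (-2)*(0) - (1)*(4)) / 5 = 5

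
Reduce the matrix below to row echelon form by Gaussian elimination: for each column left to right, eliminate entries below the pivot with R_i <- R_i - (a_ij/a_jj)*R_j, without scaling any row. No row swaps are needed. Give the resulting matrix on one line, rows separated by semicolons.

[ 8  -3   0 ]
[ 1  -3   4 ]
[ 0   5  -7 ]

Forward elimination:
R2 <- R2 - (1/8)*R1:  [     0  -21/8      4 ]
R3 <- R3 - (-40/21)*R2:  [     0      0  13/21 ]
Row echelon form:
[ 8     -3      0 ]
[ 0  -21/8      4 ]
[ 0      0  13/21 ]

REF = [8 -3 0; 0 -21/8 4; 0 0 13/21]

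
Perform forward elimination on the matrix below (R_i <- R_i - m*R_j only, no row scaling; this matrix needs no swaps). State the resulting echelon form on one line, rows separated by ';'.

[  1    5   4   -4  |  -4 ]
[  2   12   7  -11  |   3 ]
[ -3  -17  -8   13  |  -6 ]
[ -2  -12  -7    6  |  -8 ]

Forward elimination:
R2 <- R2 - (2)*R1:  [  0   2  -1  -3  11 ]
R3 <- R3 - (-3)*R1:  [   0   -2    4    1  -18 ]
R4 <- R4 - (-2)*R1:  [   0   -2    1   -2  -16 ]
R3 <- R3 - (-1)*R2:  [  0   0   3  -2  -7 ]
R4 <- R4 - (-1)*R2:  [  0   0   0  -5  -5 ]
Row echelon form:
[ 1  5   4  -4  |  -4 ]
[ 0  2  -1  -3  |  11 ]
[ 0  0   3  -2  |  -7 ]
[ 0  0   0  -5  |  -5 ]

REF = [1 5 4 -4 -4; 0 2 -1 -3 11; 0 0 3 -2 -7; 0 0 0 -5 -5]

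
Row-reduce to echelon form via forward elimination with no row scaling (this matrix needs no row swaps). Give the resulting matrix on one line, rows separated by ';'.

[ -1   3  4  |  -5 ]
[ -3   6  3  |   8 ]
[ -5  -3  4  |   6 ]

Forward elimination:
R2 <- R2 - (3)*R1:  [  0  -3  -9  23 ]
R3 <- R3 - (5)*R1:  [   0  -18  -16   31 ]
R3 <- R3 - (6)*R2:  [    0     0    38  -107 ]
Row echelon form:
[ -1   3   4  |    -5 ]
[  0  -3  -9  |    23 ]
[  0   0  38  |  -107 ]

REF = [-1 3 4 -5; 0 -3 -9 23; 0 0 38 -107]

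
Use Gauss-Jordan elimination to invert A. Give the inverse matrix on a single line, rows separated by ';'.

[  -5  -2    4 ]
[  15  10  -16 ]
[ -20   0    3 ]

Gauss-Jordan on [A | I]:
R1 <- (1/-5)*R1:  [    1   2/5  -4/5  |  -1/5     0     0 ]
R2 <- R2 - (15)*R1:  [  0   4  -4  |   3   1   0 ]
R3 <- R3 - (-20)*R1:  [   0    8  -13  |   -4    0    1 ]
R2 <- (1/4)*R2:  [   0    1   -1  |  3/4  1/4    0 ]
R1 <- R1 - (2/5)*R2:  [     1      0   -2/5  |   -1/2  -1/10      0 ]
R3 <- R3 - (8)*R2:  [   0    0   -5  |  -10   -2    1 ]
R3 <- (1/-5)*R3:  [    0     0     1  |     2   2/5  -1/5 ]
R1 <- R1 - (-2/5)*R3:  [     1      0      0  |   3/10   3/50  -2/25 ]
R2 <- R2 - (-1)*R3:  [     0      1      0  |   11/4  13/20   -1/5 ]
Right block of [I | A^{-1}] is the inverse:
[ 3/10   3/50  -2/25 ]
[ 11/4  13/20   -1/5 ]
[    2    2/5   -1/5 ]

inverse = [3/10 3/50 -2/25; 11/4 13/20 -1/5; 2 2/5 -1/5]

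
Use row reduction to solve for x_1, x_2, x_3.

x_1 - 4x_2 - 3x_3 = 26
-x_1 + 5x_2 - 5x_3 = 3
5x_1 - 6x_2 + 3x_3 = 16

(2, -3, -4)

Forward elimination on [A|b]:
R2 <- R2 - (-1)*R1:  [  0   1  -8  29 ]
R3 <- R3 - (5)*R1:  [    0    14    18  -114 ]
R3 <- R3 - (14)*R2:  [    0     0   130  -520 ]
Row echelon form:
[ 1  -4   -3  |    26 ]
[ 0   1   -8  |    29 ]
[ 0   0  130  |  -520 ]
Back-substitution:
x_3 = (-520) / 130 = -4
x_2 = (29 - (-8)*(-4)) / 1 = -3
x_1 = (26 - (-4)*(-3) - (-3)*(-4)) / 1 = 2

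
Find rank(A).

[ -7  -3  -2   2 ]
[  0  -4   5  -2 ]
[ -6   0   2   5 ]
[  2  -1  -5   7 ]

rank(A) = 4

Row reduction:
R3 <- R3 - (6/7)*R1:  [    0  18/7  26/7  23/7 ]
R4 <- R4 - (-2/7)*R1:  [     0  -13/7  -39/7   53/7 ]
R3 <- R3 - (-9/14)*R2:  [     0      0  97/14      2 ]
R4 <- R4 - (13/28)*R2:  [       0        0  -221/28     17/2 ]
R4 <- R4 - (-221/194)*R3:  [        0         0         0  2091/194 ]
Row echelon form:
[ -7  -3     -2         2 ]
[  0  -4      5        -2 ]
[  0   0  97/14         2 ]
[  0   0      0  2091/194 ]
Nonzero rows / pivot columns: 4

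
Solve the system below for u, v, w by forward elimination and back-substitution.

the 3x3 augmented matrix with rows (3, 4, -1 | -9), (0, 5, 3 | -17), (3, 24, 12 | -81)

Forward elimination on [A|b]:
R3 <- R3 - (1)*R1:  [   0   20   13  -72 ]
R3 <- R3 - (4)*R2:  [  0   0   1  -4 ]
Row echelon form:
[ 3  4  -1  |   -9 ]
[ 0  5   3  |  -17 ]
[ 0  0   1  |   -4 ]
Back-substitution:
w = (-4) / 1 = -4
v = (-17 - (3)*(-4)) / 5 = -1
u = (-9 - (4)*(-1) - (-1)*(-4)) / 3 = -3

(-3, -1, -4)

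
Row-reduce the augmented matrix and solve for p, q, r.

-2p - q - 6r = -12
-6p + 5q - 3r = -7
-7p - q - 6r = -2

Forward elimination on [A|b]:
R2 <- R2 - (3)*R1:  [  0   8  15  29 ]
R3 <- R3 - (7/2)*R1:  [   0  5/2   15   40 ]
R3 <- R3 - (5/16)*R2:  [      0       0  165/16  495/16 ]
Row echelon form:
[ -2  -1      -6  |     -12 ]
[  0   8      15  |      29 ]
[  0   0  165/16  |  495/16 ]
Back-substitution:
r = (495/16) / (165/16) = 3
q = (29 - (15)*(3)) / 8 = -2
p = (-12 - (-1)*(-2) - (-6)*(3)) / -2 = -2

(-2, -2, 3)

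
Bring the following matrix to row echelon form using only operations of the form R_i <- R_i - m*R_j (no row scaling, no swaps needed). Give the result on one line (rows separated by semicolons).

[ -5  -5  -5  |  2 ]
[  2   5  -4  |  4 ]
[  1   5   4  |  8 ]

REF = [-5 -5 -5 2; 0 3 -6 24/5; 0 0 11 2]

Forward elimination:
R2 <- R2 - (-2/5)*R1:  [    0     3    -6  24/5 ]
R3 <- R3 - (-1/5)*R1:  [    0     4     3  42/5 ]
R3 <- R3 - (4/3)*R2:  [  0   0  11   2 ]
Row echelon form:
[ -5  -5  -5  |     2 ]
[  0   3  -6  |  24/5 ]
[  0   0  11  |     2 ]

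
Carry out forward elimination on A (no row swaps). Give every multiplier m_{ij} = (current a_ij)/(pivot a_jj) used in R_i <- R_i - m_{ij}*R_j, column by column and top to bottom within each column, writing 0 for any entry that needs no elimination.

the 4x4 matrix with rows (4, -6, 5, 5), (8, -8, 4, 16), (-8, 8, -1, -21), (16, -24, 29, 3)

multipliers: 2, -2, 4, -1, 0, 3

Forward elimination:
R2 <- R2 - (2)*R1:  [  0   4  -6   6 ]
R3 <- R3 - (-2)*R1:  [   0   -4    9  -11 ]
R4 <- R4 - (4)*R1:  [   0    0    9  -17 ]
R3 <- R3 - (-1)*R2:  [  0   0   3  -5 ]
R4: entry in column 2 is already 0 -> m_{42} = 0 (no row operation needed)
R4 <- R4 - (3)*R3:  [  0   0   0  -2 ]
Multipliers (in order of application): m_{21} = 2, m_{31} = -2, m_{41} = 4, m_{32} = -1, m_{42} = 0, m_{43} = 3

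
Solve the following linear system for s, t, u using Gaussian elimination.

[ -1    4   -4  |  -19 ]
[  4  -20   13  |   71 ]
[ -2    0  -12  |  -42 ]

(3, -1, 3)

Forward elimination on [A|b]:
R2 <- R2 - (-4)*R1:  [  0  -4  -3  -5 ]
R3 <- R3 - (2)*R1:  [  0  -8  -4  -4 ]
R3 <- R3 - (2)*R2:  [ 0  0  2  6 ]
Row echelon form:
[ -1   4  -4  |  -19 ]
[  0  -4  -3  |   -5 ]
[  0   0   2  |    6 ]
Back-substitution:
u = (6) / 2 = 3
t = (-5 - (-3)*(3)) / -4 = -1
s = (-19 - (4)*(-1) - (-4)*(3)) / -1 = 3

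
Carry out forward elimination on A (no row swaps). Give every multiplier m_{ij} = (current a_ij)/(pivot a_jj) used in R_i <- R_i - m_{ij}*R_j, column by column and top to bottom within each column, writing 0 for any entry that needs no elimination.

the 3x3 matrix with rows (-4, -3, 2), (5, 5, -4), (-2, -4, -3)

Forward elimination:
R2 <- R2 - (-5/4)*R1:  [    0   5/4  -3/2 ]
R3 <- R3 - (1/2)*R1:  [    0  -5/2    -4 ]
R3 <- R3 - (-2)*R2:  [  0   0  -7 ]
Multipliers (in order of application): m_{21} = -5/4, m_{31} = 1/2, m_{32} = -2

multipliers: -5/4, 1/2, -2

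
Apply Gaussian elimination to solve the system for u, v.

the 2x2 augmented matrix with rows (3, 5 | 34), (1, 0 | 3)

(3, 5)

Forward elimination on [A|b]:
R2 <- R2 - (1/3)*R1:  [     0   -5/3  -25/3 ]
Row echelon form:
[ 3     5  |     34 ]
[ 0  -5/3  |  -25/3 ]
Back-substitution:
v = (-25/3) / (-5/3) = 5
u = (34 - (5)*(5)) / 3 = 3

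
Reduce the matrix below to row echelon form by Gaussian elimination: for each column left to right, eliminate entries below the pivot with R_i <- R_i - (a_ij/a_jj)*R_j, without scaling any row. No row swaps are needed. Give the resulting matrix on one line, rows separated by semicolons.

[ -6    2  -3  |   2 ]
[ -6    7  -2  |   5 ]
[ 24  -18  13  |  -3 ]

Forward elimination:
R2 <- R2 - (1)*R1:  [ 0  5  1  3 ]
R3 <- R3 - (-4)*R1:  [   0  -10    1    5 ]
R3 <- R3 - (-2)*R2:  [  0   0   3  11 ]
Row echelon form:
[ -6  2  -3  |   2 ]
[  0  5   1  |   3 ]
[  0  0   3  |  11 ]

REF = [-6 2 -3 2; 0 5 1 3; 0 0 3 11]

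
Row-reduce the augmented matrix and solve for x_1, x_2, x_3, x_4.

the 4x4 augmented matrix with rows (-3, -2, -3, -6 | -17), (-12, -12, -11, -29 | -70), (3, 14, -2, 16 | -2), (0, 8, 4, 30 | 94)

(-4, -2, 5, 3)

Forward elimination on [A|b]:
R2 <- R2 - (4)*R1:  [  0  -4   1  -5  -2 ]
R3 <- R3 - (-1)*R1:  [   0   12   -5   10  -19 ]
R3 <- R3 - (-3)*R2:  [   0    0   -2   -5  -25 ]
R4 <- R4 - (-2)*R2:  [  0   0   6  20  90 ]
R4 <- R4 - (-3)*R3:  [  0   0   0   5  15 ]
Row echelon form:
[ -3  -2  -3  -6  |  -17 ]
[  0  -4   1  -5  |   -2 ]
[  0   0  -2  -5  |  -25 ]
[  0   0   0   5  |   15 ]
Back-substitution:
x_4 = (15) / 5 = 3
x_3 = (-25 - (-5)*(3)) / -2 = 5
x_2 = (-2 - (1)*(5) - (-5)*(3)) / -4 = -2
x_1 = (-17 - (-2)*(-2) - (-3)*(5) - (-6)*(3)) / -3 = -4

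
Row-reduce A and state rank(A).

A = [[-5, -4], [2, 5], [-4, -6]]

rank(A) = 2

Row reduction:
R2 <- R2 - (-2/5)*R1:  [    0  17/5 ]
R3 <- R3 - (4/5)*R1:  [     0  -14/5 ]
R3 <- R3 - (-14/17)*R2:  [ 0  0 ]
Row echelon form:
[ -5    -4 ]
[  0  17/5 ]
[  0     0 ]
Nonzero rows / pivot columns: 2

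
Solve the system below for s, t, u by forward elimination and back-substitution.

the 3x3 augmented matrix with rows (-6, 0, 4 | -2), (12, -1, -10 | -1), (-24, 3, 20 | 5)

(1, 3, 1)

Forward elimination on [A|b]:
R2 <- R2 - (-2)*R1:  [  0  -1  -2  -5 ]
R3 <- R3 - (4)*R1:  [  0   3   4  13 ]
R3 <- R3 - (-3)*R2:  [  0   0  -2  -2 ]
Row echelon form:
[ -6   0   4  |  -2 ]
[  0  -1  -2  |  -5 ]
[  0   0  -2  |  -2 ]
Back-substitution:
u = (-2) / -2 = 1
t = (-5 - (-2)*(1)) / -1 = 3
s = (-2 - (4)*(1)) / -6 = 1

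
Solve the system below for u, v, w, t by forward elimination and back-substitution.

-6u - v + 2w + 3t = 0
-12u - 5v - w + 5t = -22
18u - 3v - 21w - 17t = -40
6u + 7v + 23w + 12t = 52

Forward elimination on [A|b]:
R2 <- R2 - (2)*R1:  [   0   -3   -5   -1  -22 ]
R3 <- R3 - (-3)*R1:  [   0   -6  -15   -8  -40 ]
R4 <- R4 - (-1)*R1:  [  0   6  25  15  52 ]
R3 <- R3 - (2)*R2:  [  0   0  -5  -6   4 ]
R4 <- R4 - (-2)*R2:  [  0   0  15  13   8 ]
R4 <- R4 - (-3)*R3:  [  0   0   0  -5  20 ]
Row echelon form:
[ -6  -1   2   3  |    0 ]
[  0  -3  -5  -1  |  -22 ]
[  0   0  -5  -6  |    4 ]
[  0   0   0  -5  |   20 ]
Back-substitution:
t = (20) / -5 = -4
w = (4 - (-6)*(-4)) / -5 = 4
v = (-22 - (-5)*(4) - (-1)*(-4)) / -3 = 2
u = (0 - (-1)*(2) - (2)*(4) - (3)*(-4)) / -6 = -1

(-1, 2, 4, -4)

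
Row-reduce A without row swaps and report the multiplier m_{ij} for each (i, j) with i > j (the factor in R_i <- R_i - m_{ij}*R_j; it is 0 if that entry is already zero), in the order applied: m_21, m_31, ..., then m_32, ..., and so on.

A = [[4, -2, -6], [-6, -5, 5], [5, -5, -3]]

multipliers: -3/2, 5/4, 5/16

Forward elimination:
R2 <- R2 - (-3/2)*R1:  [  0  -8  -4 ]
R3 <- R3 - (5/4)*R1:  [    0  -5/2   9/2 ]
R3 <- R3 - (5/16)*R2:  [    0     0  23/4 ]
Multipliers (in order of application): m_{21} = -3/2, m_{31} = 5/4, m_{32} = 5/16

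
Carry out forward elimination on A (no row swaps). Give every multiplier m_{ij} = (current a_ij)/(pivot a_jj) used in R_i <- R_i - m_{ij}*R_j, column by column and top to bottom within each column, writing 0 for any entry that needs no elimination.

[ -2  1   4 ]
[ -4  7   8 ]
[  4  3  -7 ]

multipliers: 2, -2, 1

Forward elimination:
R2 <- R2 - (2)*R1:  [ 0  5  0 ]
R3 <- R3 - (-2)*R1:  [ 0  5  1 ]
R3 <- R3 - (1)*R2:  [ 0  0  1 ]
Multipliers (in order of application): m_{21} = 2, m_{31} = -2, m_{32} = 1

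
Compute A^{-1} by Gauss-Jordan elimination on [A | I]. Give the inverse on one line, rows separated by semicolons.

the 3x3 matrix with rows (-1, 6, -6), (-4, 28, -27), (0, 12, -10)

Gauss-Jordan on [A | I]:
R1 <- (1/-1)*R1:  [  1  -6   6  |  -1   0   0 ]
R2 <- R2 - (-4)*R1:  [  0   4  -3  |  -4   1   0 ]
R2 <- (1/4)*R2:  [    0     1  -3/4  |    -1   1/4     0 ]
R1 <- R1 - (-6)*R2:  [   1    0  3/2  |   -7  3/2    0 ]
R3 <- R3 - (12)*R2:  [  0   0  -1  |  12  -3   1 ]
R3 <- (1/-1)*R3:  [   0    0    1  |  -12    3   -1 ]
R1 <- R1 - (3/2)*R3:  [   1    0    0  |   11   -3  3/2 ]
R2 <- R2 - (-3/4)*R3:  [    0     1     0  |   -10   5/2  -3/4 ]
Right block of [I | A^{-1}] is the inverse:
[  11   -3   3/2 ]
[ -10  5/2  -3/4 ]
[ -12    3    -1 ]

inverse = [11 -3 3/2; -10 5/2 -3/4; -12 3 -1]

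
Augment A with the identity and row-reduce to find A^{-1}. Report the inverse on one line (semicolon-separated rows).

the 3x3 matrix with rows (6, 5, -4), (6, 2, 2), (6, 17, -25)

inverse = [14/9 -19/18 -1/3; -3 7/3 2/3; -5/3 4/3 1/3]

Gauss-Jordan on [A | I]:
R1 <- (1/6)*R1:  [    1   5/6  -2/3  |   1/6     0     0 ]
R2 <- R2 - (6)*R1:  [  0  -3   6  |  -1   1   0 ]
R3 <- R3 - (6)*R1:  [   0   12  -21  |   -1    0    1 ]
R2 <- (1/-3)*R2:  [    0     1    -2  |   1/3  -1/3     0 ]
R1 <- R1 - (5/6)*R2:  [    1     0     1  |  -1/9  5/18     0 ]
R3 <- R3 - (12)*R2:  [  0   0   3  |  -5   4   1 ]
R3 <- (1/3)*R3:  [    0     0     1  |  -5/3   4/3   1/3 ]
R1 <- R1 - (1)*R3:  [      1       0       0  |    14/9  -19/18    -1/3 ]
R2 <- R2 - (-2)*R3:  [   0    1    0  |   -3  7/3  2/3 ]
Right block of [I | A^{-1}] is the inverse:
[ 14/9  -19/18  -1/3 ]
[   -3     7/3   2/3 ]
[ -5/3     4/3   1/3 ]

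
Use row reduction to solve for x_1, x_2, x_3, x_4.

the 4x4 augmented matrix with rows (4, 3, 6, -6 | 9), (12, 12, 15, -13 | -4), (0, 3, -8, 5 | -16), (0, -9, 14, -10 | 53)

(3, -5, -3, -5)

Forward elimination on [A|b]:
R2 <- R2 - (3)*R1:  [   0    3   -3    5  -31 ]
R3 <- R3 - (1)*R2:  [  0   0  -5   0  15 ]
R4 <- R4 - (-3)*R2:  [   0    0    5    5  -40 ]
R4 <- R4 - (-1)*R3:  [   0    0    0    5  -25 ]
Row echelon form:
[ 4  3   6  -6  |    9 ]
[ 0  3  -3   5  |  -31 ]
[ 0  0  -5   0  |   15 ]
[ 0  0   0   5  |  -25 ]
Back-substitution:
x_4 = (-25) / 5 = -5
x_3 = (15) / -5 = -3
x_2 = (-31 - (-3)*(-3) - (5)*(-5)) / 3 = -5
x_1 = (9 - (3)*(-5) - (6)*(-3) - (-6)*(-5)) / 4 = 3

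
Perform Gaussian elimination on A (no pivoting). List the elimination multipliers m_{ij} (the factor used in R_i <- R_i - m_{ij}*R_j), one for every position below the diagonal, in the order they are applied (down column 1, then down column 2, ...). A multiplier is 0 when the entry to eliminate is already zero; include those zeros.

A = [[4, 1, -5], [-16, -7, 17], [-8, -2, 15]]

multipliers: -4, -2, 0

Forward elimination:
R2 <- R2 - (-4)*R1:  [  0  -3  -3 ]
R3 <- R3 - (-2)*R1:  [ 0  0  5 ]
R3: entry in column 2 is already 0 -> m_{32} = 0 (no row operation needed)
Multipliers (in order of application): m_{21} = -4, m_{31} = -2, m_{32} = 0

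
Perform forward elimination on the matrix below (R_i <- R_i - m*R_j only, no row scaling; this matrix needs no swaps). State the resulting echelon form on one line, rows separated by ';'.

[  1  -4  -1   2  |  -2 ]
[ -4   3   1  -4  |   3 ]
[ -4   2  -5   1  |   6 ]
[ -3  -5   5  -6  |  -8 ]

Forward elimination:
R2 <- R2 - (-4)*R1:  [   0  -13   -3    4   -5 ]
R3 <- R3 - (-4)*R1:  [   0  -14   -9    9   -2 ]
R4 <- R4 - (-3)*R1:  [   0  -17    2    0  -14 ]
R3 <- R3 - (14/13)*R2:  [      0       0  -75/13   61/13   44/13 ]
R4 <- R4 - (17/13)*R2:  [      0       0   77/13  -68/13  -97/13 ]
R4 <- R4 - (-77/75)*R3:  [       0        0        0   -31/75  -299/75 ]
Row echelon form:
[ 1   -4      -1       2  |       -2 ]
[ 0  -13      -3       4  |       -5 ]
[ 0    0  -75/13   61/13  |    44/13 ]
[ 0    0       0  -31/75  |  -299/75 ]

REF = [1 -4 -1 2 -2; 0 -13 -3 4 -5; 0 0 -75/13 61/13 44/13; 0 0 0 -31/75 -299/75]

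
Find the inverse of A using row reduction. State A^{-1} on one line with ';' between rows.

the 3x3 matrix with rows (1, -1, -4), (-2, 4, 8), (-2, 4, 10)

Gauss-Jordan on [A | I]:
R2 <- R2 - (-2)*R1:  [ 0  2  0  |  2  1  0 ]
R3 <- R3 - (-2)*R1:  [ 0  2  2  |  2  0  1 ]
R2 <- (1/2)*R2:  [   0    1    0  |    1  1/2    0 ]
R1 <- R1 - (-1)*R2:  [   1    0   -4  |    2  1/2    0 ]
R3 <- R3 - (2)*R2:  [  0   0   2  |   0  -1   1 ]
R3 <- (1/2)*R3:  [    0     0     1  |     0  -1/2   1/2 ]
R1 <- R1 - (-4)*R3:  [    1     0     0  |     2  -3/2     2 ]
Right block of [I | A^{-1}] is the inverse:
[ 2  -3/2    2 ]
[ 1   1/2    0 ]
[ 0  -1/2  1/2 ]

inverse = [2 -3/2 2; 1 1/2 0; 0 -1/2 1/2]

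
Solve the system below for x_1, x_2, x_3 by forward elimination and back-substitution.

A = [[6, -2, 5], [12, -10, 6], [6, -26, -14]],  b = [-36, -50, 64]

Forward elimination on [A|b]:
R2 <- R2 - (2)*R1:  [  0  -6  -4  22 ]
R3 <- R3 - (1)*R1:  [   0  -24  -19  100 ]
R3 <- R3 - (4)*R2:  [  0   0  -3  12 ]
Row echelon form:
[ 6  -2   5  |  -36 ]
[ 0  -6  -4  |   22 ]
[ 0   0  -3  |   12 ]
Back-substitution:
x_3 = (12) / -3 = -4
x_2 = (22 - (-4)*(-4)) / -6 = -1
x_1 = (-36 - (-2)*(-1) - (5)*(-4)) / 6 = -3

(-3, -1, -4)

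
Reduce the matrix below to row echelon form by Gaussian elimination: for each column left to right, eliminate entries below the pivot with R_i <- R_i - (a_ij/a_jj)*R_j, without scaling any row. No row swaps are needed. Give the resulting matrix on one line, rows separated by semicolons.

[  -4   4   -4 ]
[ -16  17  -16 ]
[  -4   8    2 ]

Forward elimination:
R2 <- R2 - (4)*R1:  [ 0  1  0 ]
R3 <- R3 - (1)*R1:  [ 0  4  6 ]
R3 <- R3 - (4)*R2:  [ 0  0  6 ]
Row echelon form:
[ -4  4  -4 ]
[  0  1   0 ]
[  0  0   6 ]

REF = [-4 4 -4; 0 1 0; 0 0 6]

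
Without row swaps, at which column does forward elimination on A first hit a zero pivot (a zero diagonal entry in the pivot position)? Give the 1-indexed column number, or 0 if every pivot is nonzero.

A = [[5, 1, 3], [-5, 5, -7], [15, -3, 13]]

Naive forward elimination:
R2 <- R2 - (-1)*R1:  [  0   6  -4 ]
R3 <- R3 - (3)*R1:  [  0  -6   4 ]
R3 <- R3 - (-1)*R2:  [ 0  0  0 ]
Matrix at this point:
[ 5  1   3 ]
[ 0  6  -4 ]
[ 0  0   0 ]
Pivot entry (3,3) in the last row is zero and there are no rows below to swap with -> zero pivot in column 3 (A is singular).

first zero-pivot column = 3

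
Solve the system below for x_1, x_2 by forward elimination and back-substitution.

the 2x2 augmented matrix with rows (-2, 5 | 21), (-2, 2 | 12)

Forward elimination on [A|b]:
R2 <- R2 - (1)*R1:  [  0  -3  -9 ]
Row echelon form:
[ -2   5  |  21 ]
[  0  -3  |  -9 ]
Back-substitution:
x_2 = (-9) / -3 = 3
x_1 = (21 - (5)*(3)) / -2 = -3

(-3, 3)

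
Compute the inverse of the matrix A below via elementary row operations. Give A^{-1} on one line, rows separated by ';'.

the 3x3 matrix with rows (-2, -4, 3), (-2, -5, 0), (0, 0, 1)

inverse = [-5/2 2 15/2; 1 -1 -3; 0 0 1]

Gauss-Jordan on [A | I]:
R1 <- (1/-2)*R1:  [    1     2  -3/2  |  -1/2     0     0 ]
R2 <- R2 - (-2)*R1:  [  0  -1  -3  |  -1   1   0 ]
R2 <- (1/-1)*R2:  [  0   1   3  |   1  -1   0 ]
R1 <- R1 - (2)*R2:  [     1      0  -15/2  |   -5/2      2      0 ]
R1 <- R1 - (-15/2)*R3:  [    1     0     0  |  -5/2     2  15/2 ]
R2 <- R2 - (3)*R3:  [  0   1   0  |   1  -1  -3 ]
Right block of [I | A^{-1}] is the inverse:
[ -5/2   2  15/2 ]
[    1  -1    -3 ]
[    0   0     1 ]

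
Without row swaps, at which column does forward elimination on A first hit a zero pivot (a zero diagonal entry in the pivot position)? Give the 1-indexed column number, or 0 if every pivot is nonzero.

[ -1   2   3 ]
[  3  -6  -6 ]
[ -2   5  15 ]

Naive forward elimination:
R2 <- R2 - (-3)*R1:  [ 0  0  3 ]
R3 <- R3 - (2)*R1:  [ 0  1  9 ]
Matrix at this point:
[ -1  2  3 ]
[  0  0  3 ]
[  0  1  9 ]
Pivot entry (2,2) is zero but row 3 has 1 in column 2 -> naive elimination stops; a row interchange (e.g. R2 <-> R3) would be required here.

first zero-pivot column = 2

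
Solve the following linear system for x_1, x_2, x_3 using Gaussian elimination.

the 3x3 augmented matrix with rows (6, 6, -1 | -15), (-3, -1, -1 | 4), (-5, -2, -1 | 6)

(1, -4, -3)

Forward elimination on [A|b]:
R2 <- R2 - (-1/2)*R1:  [    0     2  -3/2  -7/2 ]
R3 <- R3 - (-5/6)*R1:  [     0      3  -11/6  -13/2 ]
R3 <- R3 - (3/2)*R2:  [    0     0  5/12  -5/4 ]
Row echelon form:
[ 6  6    -1  |   -15 ]
[ 0  2  -3/2  |  -7/2 ]
[ 0  0  5/12  |  -5/4 ]
Back-substitution:
x_3 = (-5/4) / (5/12) = -3
x_2 = (-7/2 - (-3/2)*(-3)) / 2 = -4
x_1 = (-15 - (6)*(-4) - (-1)*(-3)) / 6 = 1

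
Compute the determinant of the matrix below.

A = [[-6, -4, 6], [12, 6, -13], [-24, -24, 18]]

det(A) = -24

Forward elimination:
R2 <- R2 - (-2)*R1:  [  0  -2  -1 ]
R3 <- R3 - (4)*R1:  [  0  -8  -6 ]
R3 <- R3 - (4)*R2:  [  0   0  -2 ]
Upper-triangular form:
[ -6  -4   6 ]
[  0  -2  -1 ]
[  0   0  -2 ]
det(A) = (-1)^0 * (-6) * (-2) * (-2) = -24  (0 row swaps -> sign +1)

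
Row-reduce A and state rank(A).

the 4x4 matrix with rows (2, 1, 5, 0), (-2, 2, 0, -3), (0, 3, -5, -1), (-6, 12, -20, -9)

Row reduction:
R2 <- R2 - (-1)*R1:  [  0   3   5  -3 ]
R4 <- R4 - (-3)*R1:  [  0  15  -5  -9 ]
R3 <- R3 - (1)*R2:  [   0    0  -10    2 ]
R4 <- R4 - (5)*R2:  [   0    0  -30    6 ]
R4 <- R4 - (3)*R3:  [ 0  0  0  0 ]
Row echelon form:
[ 2  1    5   0 ]
[ 0  3    5  -3 ]
[ 0  0  -10   2 ]
[ 0  0    0   0 ]
Nonzero rows / pivot columns: 3

rank(A) = 3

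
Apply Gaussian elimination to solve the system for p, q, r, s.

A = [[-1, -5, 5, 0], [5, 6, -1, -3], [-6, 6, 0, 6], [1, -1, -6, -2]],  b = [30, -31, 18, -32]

(0, -2, 4, 5)

Forward elimination on [A|b]:
R2 <- R2 - (-5)*R1:  [   0  -19   24   -3  119 ]
R3 <- R3 - (6)*R1:  [    0    36   -30     6  -162 ]
R4 <- R4 - (-1)*R1:  [  0  -6  -1  -2  -2 ]
R3 <- R3 - (-36/19)*R2:  [       0        0   294/19     6/19  1206/19 ]
R4 <- R4 - (6/19)*R2:  [       0        0  -163/19   -20/19  -752/19 ]
R4 <- R4 - (-163/294)*R3:  [       0        0        0   -43/49  -215/49 ]
Row echelon form:
[ -1   -5       5       0  |       30 ]
[  0  -19      24      -3  |      119 ]
[  0    0  294/19    6/19  |  1206/19 ]
[  0    0       0  -43/49  |  -215/49 ]
Back-substitution:
s = (-215/49) / (-43/49) = 5
r = (1206/19 - (6/19)*(5)) / (294/19) = 4
q = (119 - (24)*(4) - (-3)*(5)) / -19 = -2
p = (30 - (-5)*(-2) - (5)*(4)) / -1 = 0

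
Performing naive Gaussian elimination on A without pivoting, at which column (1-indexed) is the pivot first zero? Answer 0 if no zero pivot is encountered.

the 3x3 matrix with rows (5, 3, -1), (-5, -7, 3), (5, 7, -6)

first zero-pivot column = 0

Naive forward elimination:
R2 <- R2 - (-1)*R1:  [  0  -4   2 ]
R3 <- R3 - (1)*R1:  [  0   4  -5 ]
R3 <- R3 - (-1)*R2:  [  0   0  -3 ]
All pivots nonzero; naive elimination completes without hitting a zero pivot.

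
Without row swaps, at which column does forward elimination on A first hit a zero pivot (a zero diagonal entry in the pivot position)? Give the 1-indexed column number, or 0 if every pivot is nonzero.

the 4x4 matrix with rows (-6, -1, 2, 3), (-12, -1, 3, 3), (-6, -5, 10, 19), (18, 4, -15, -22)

Naive forward elimination:
R2 <- R2 - (2)*R1:  [  0   1  -1  -3 ]
R3 <- R3 - (1)*R1:  [  0  -4   8  16 ]
R4 <- R4 - (-3)*R1:  [   0    1   -9  -13 ]
R3 <- R3 - (-4)*R2:  [ 0  0  4  4 ]
R4 <- R4 - (1)*R2:  [   0    0   -8  -10 ]
R4 <- R4 - (-2)*R3:  [  0   0   0  -2 ]
All pivots nonzero; naive elimination completes without hitting a zero pivot.

first zero-pivot column = 0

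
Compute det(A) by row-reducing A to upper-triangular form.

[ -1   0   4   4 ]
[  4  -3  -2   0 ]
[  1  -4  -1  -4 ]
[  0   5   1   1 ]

Forward elimination:
R2 <- R2 - (-4)*R1:  [  0  -3  14  16 ]
R3 <- R3 - (-1)*R1:  [  0  -4   3   0 ]
R3 <- R3 - (4/3)*R2:  [     0      0  -47/3  -64/3 ]
R4 <- R4 - (-5/3)*R2:  [    0     0  73/3  83/3 ]
R4 <- R4 - (-73/47)*R3:  [       0        0        0  -257/47 ]
Upper-triangular form:
[ -1   0      4        4 ]
[  0  -3     14       16 ]
[  0   0  -47/3    -64/3 ]
[  0   0      0  -257/47 ]
det(A) = (-1)^0 * (-1) * (-3) * (-47/3) * (-257/47) = 257  (0 row swaps -> sign +1)

det(A) = 257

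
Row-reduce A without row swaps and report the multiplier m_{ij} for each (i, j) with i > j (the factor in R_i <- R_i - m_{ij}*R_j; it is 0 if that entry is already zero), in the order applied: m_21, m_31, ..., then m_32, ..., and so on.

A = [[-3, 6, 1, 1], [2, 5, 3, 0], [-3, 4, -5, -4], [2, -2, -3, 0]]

Forward elimination:
R2 <- R2 - (-2/3)*R1:  [    0     9  11/3   2/3 ]
R3 <- R3 - (1)*R1:  [  0  -2  -6  -5 ]
R4 <- R4 - (-2/3)*R1:  [    0     2  -7/3   2/3 ]
R3 <- R3 - (-2/9)*R2:  [       0        0  -140/27  -131/27 ]
R4 <- R4 - (2/9)*R2:  [      0       0  -85/27   14/27 ]
R4 <- R4 - (17/28)*R3:  [     0      0      0  97/28 ]
Multipliers (in order of application): m_{21} = -2/3, m_{31} = 1, m_{41} = -2/3, m_{32} = -2/9, m_{42} = 2/9, m_{43} = 17/28

multipliers: -2/3, 1, -2/3, -2/9, 2/9, 17/28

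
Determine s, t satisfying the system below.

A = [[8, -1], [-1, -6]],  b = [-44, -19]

Forward elimination on [A|b]:
R2 <- R2 - (-1/8)*R1:  [     0  -49/8  -49/2 ]
Row echelon form:
[ 8     -1  |    -44 ]
[ 0  -49/8  |  -49/2 ]
Back-substitution:
t = (-49/2) / (-49/8) = 4
s = (-44 - (-1)*(4)) / 8 = -5

(-5, 4)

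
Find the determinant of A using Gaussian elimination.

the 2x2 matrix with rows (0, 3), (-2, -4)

det(A) = 6

Forward elimination:
R1 <-> R2   (pivot in column 1 was zero)
[ -2  -4 ]
[  0   3 ]
Upper-triangular form:
[ -2  -4 ]
[  0   3 ]
det(A) = (-1)^1 * (-2) * (3) = 6  (1 row swap -> sign -1)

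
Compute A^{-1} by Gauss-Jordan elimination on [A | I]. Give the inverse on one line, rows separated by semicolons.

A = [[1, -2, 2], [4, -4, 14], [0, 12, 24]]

Gauss-Jordan on [A | I]:
R2 <- R2 - (4)*R1:  [  0   4   6  |  -4   1   0 ]
R2 <- (1/4)*R2:  [   0    1  3/2  |   -1  1/4    0 ]
R1 <- R1 - (-2)*R2:  [   1    0    5  |   -1  1/2    0 ]
R3 <- R3 - (12)*R2:  [  0   0   6  |  12  -3   1 ]
R3 <- (1/6)*R3:  [    0     0     1  |     2  -1/2   1/6 ]
R1 <- R1 - (5)*R3:  [    1     0     0  |   -11     3  -5/6 ]
R2 <- R2 - (3/2)*R3:  [    0     1     0  |    -4     1  -1/4 ]
Right block of [I | A^{-1}] is the inverse:
[ -11     3  -5/6 ]
[  -4     1  -1/4 ]
[   2  -1/2   1/6 ]

inverse = [-11 3 -5/6; -4 1 -1/4; 2 -1/2 1/6]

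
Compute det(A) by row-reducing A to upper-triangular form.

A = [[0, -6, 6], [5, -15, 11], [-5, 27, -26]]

Forward elimination:
R1 <-> R2   (pivot in column 1 was zero)
[  5  -15   11 ]
[  0   -6    6 ]
[ -5   27  -26 ]
R3 <- R3 - (-1)*R1:  [   0   12  -15 ]
R3 <- R3 - (-2)*R2:  [  0   0  -3 ]
Upper-triangular form:
[ 5  -15  11 ]
[ 0   -6   6 ]
[ 0    0  -3 ]
det(A) = (-1)^1 * (5) * (-6) * (-3) = -90  (1 row swap -> sign -1)

det(A) = -90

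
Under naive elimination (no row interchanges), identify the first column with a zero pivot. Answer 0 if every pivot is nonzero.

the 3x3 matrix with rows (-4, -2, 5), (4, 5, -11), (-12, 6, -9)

first zero-pivot column = 3

Naive forward elimination:
R2 <- R2 - (-1)*R1:  [  0   3  -6 ]
R3 <- R3 - (3)*R1:  [   0   12  -24 ]
R3 <- R3 - (4)*R2:  [ 0  0  0 ]
Matrix at this point:
[ -4  -2   5 ]
[  0   3  -6 ]
[  0   0   0 ]
Pivot entry (3,3) in the last row is zero and there are no rows below to swap with -> zero pivot in column 3 (A is singular).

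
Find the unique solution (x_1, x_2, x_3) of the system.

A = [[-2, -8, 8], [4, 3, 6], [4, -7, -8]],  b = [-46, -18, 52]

Forward elimination on [A|b]:
R2 <- R2 - (-2)*R1:  [    0   -13    22  -110 ]
R3 <- R3 - (-2)*R1:  [   0  -23    8  -40 ]
R3 <- R3 - (23/13)*R2:  [       0        0  -402/13  2010/13 ]
Row echelon form:
[ -2   -8        8  |      -46 ]
[  0  -13       22  |     -110 ]
[  0    0  -402/13  |  2010/13 ]
Back-substitution:
x_3 = (2010/13) / (-402/13) = -5
x_2 = (-110 - (22)*(-5)) / -13 = 0
x_1 = (-46 - (-8)*(0) - (8)*(-5)) / -2 = 3

(3, 0, -5)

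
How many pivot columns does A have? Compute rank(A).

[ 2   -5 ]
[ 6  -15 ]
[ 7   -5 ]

rank(A) = 2

Row reduction:
R2 <- R2 - (3)*R1:  [ 0  0 ]
R3 <- R3 - (7/2)*R1:  [    0  25/2 ]
R2 <-> R3   (pivot in column 2 was zero)
[ 2    -5 ]
[ 0  25/2 ]
[ 0     0 ]
Row echelon form:
[ 2    -5 ]
[ 0  25/2 ]
[ 0     0 ]
Nonzero rows / pivot columns: 2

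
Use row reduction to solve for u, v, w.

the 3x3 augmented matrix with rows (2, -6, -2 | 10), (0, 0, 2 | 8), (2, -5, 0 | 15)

Forward elimination on [A|b]:
R3 <- R3 - (1)*R1:  [ 0  1  2  5 ]
R2 <-> R3   (pivot in column 2 was zero)
[ 2  -6  -2  10 ]
[ 0   1   2   5 ]
[ 0   0   2   8 ]
Row echelon form:
[ 2  -6  -2  |  10 ]
[ 0   1   2  |   5 ]
[ 0   0   2  |   8 ]
Back-substitution:
w = (8) / 2 = 4
v = (5 - (2)*(4)) / 1 = -3
u = (10 - (-6)*(-3) - (-2)*(4)) / 2 = 0

(0, -3, 4)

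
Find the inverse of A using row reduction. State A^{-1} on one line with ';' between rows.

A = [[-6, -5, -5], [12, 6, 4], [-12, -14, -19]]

inverse = [29/36 25/72 -5/36; -5/2 -3/4 1/2; 4/3 1/3 -1/3]

Gauss-Jordan on [A | I]:
R1 <- (1/-6)*R1:  [    1   5/6   5/6  |  -1/6     0     0 ]
R2 <- R2 - (12)*R1:  [  0  -4  -6  |   2   1   0 ]
R3 <- R3 - (-12)*R1:  [  0  -4  -9  |  -2   0   1 ]
R2 <- (1/-4)*R2:  [    0     1   3/2  |  -1/2  -1/4     0 ]
R1 <- R1 - (5/6)*R2:  [     1      0  -5/12  |    1/4   5/24      0 ]
R3 <- R3 - (-4)*R2:  [  0   0  -3  |  -4  -1   1 ]
R3 <- (1/-3)*R3:  [    0     0     1  |   4/3   1/3  -1/3 ]
R1 <- R1 - (-5/12)*R3:  [     1      0      0  |  29/36  25/72  -5/36 ]
R2 <- R2 - (3/2)*R3:  [    0     1     0  |  -5/2  -3/4   1/2 ]
Right block of [I | A^{-1}] is the inverse:
[ 29/36  25/72  -5/36 ]
[  -5/2   -3/4    1/2 ]
[   4/3    1/3   -1/3 ]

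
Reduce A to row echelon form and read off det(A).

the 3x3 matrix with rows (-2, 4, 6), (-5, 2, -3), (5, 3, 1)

det(A) = -212

Forward elimination:
R2 <- R2 - (5/2)*R1:  [   0   -8  -18 ]
R3 <- R3 - (-5/2)*R1:  [  0  13  16 ]
R3 <- R3 - (-13/8)*R2:  [     0      0  -53/4 ]
Upper-triangular form:
[ -2   4      6 ]
[  0  -8    -18 ]
[  0   0  -53/4 ]
det(A) = (-1)^0 * (-2) * (-8) * (-53/4) = -212  (0 row swaps -> sign +1)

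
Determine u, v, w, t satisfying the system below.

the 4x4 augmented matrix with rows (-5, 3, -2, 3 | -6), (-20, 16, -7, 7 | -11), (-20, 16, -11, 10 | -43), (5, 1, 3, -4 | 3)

Forward elimination on [A|b]:
R2 <- R2 - (4)*R1:  [  0   4   1  -5  13 ]
R3 <- R3 - (4)*R1:  [   0    4   -3   -2  -19 ]
R4 <- R4 - (-1)*R1:  [  0   4   1  -1  -3 ]
R3 <- R3 - (1)*R2:  [   0    0   -4    3  -32 ]
R4 <- R4 - (1)*R2:  [   0    0    0    4  -16 ]
Row echelon form:
[ -5  3  -2   3  |   -6 ]
[  0  4   1  -5  |   13 ]
[  0  0  -4   3  |  -32 ]
[  0  0   0   4  |  -16 ]
Back-substitution:
t = (-16) / 4 = -4
w = (-32 - (3)*(-4)) / -4 = 5
v = (13 - (1)*(5) - (-5)*(-4)) / 4 = -3
u = (-6 - (3)*(-3) - (-2)*(5) - (3)*(-4)) / -5 = -5

(-5, -3, 5, -4)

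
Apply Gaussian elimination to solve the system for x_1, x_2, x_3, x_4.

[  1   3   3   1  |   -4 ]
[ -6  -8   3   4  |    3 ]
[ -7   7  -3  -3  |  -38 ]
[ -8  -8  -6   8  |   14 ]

(3, -2, -1, 2)

Forward elimination on [A|b]:
R2 <- R2 - (-6)*R1:  [   0   10   21   10  -21 ]
R3 <- R3 - (-7)*R1:  [   0   28   18    4  -66 ]
R4 <- R4 - (-8)*R1:  [   0   16   18   16  -18 ]
R3 <- R3 - (14/5)*R2:  [      0       0  -204/5     -24   -36/5 ]
R4 <- R4 - (8/5)*R2:  [     0      0  -78/5      0   78/5 ]
R4 <- R4 - (13/34)*R3:  [      0       0       0  156/17  312/17 ]
Row echelon form:
[ 1   3       3       1  |      -4 ]
[ 0  10      21      10  |     -21 ]
[ 0   0  -204/5     -24  |   -36/5 ]
[ 0   0       0  156/17  |  312/17 ]
Back-substitution:
x_4 = (312/17) / (156/17) = 2
x_3 = (-36/5 - (-24)*(2)) / (-204/5) = -1
x_2 = (-21 - (21)*(-1) - (10)*(2)) / 10 = -2
x_1 = (-4 - (3)*(-2) - (3)*(-1) - (1)*(2)) / 1 = 3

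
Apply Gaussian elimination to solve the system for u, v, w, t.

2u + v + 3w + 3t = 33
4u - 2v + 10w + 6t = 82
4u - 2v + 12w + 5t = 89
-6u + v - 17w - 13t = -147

(4, 1, 5, 3)

Forward elimination on [A|b]:
R2 <- R2 - (2)*R1:  [  0  -4   4   0  16 ]
R3 <- R3 - (2)*R1:  [  0  -4   6  -1  23 ]
R4 <- R4 - (-3)*R1:  [   0    4   -8   -4  -48 ]
R3 <- R3 - (1)*R2:  [  0   0   2  -1   7 ]
R4 <- R4 - (-1)*R2:  [   0    0   -4   -4  -32 ]
R4 <- R4 - (-2)*R3:  [   0    0    0   -6  -18 ]
Row echelon form:
[ 2   1  3   3  |   33 ]
[ 0  -4  4   0  |   16 ]
[ 0   0  2  -1  |    7 ]
[ 0   0  0  -6  |  -18 ]
Back-substitution:
t = (-18) / -6 = 3
w = (7 - (-1)*(3)) / 2 = 5
v = (16 - (4)*(5)) / -4 = 1
u = (33 - (1)*(1) - (3)*(5) - (3)*(3)) / 2 = 4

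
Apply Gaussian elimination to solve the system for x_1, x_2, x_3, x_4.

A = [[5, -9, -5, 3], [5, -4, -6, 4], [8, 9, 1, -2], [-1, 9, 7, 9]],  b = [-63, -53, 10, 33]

Forward elimination on [A|b]:
R2 <- R2 - (1)*R1:  [  0   5  -1   1  10 ]
R3 <- R3 - (8/5)*R1:  [     0  117/5      9  -34/5  554/5 ]
R4 <- R4 - (-1/5)*R1:  [     0   36/5      6   48/5  102/5 ]
R3 <- R3 - (117/25)*R2:  [       0        0   342/25  -287/25       64 ]
R4 <- R4 - (36/25)*R2:  [      0       0  186/25  204/25       6 ]
R4 <- R4 - (31/57)*R3:  [        0         0         0    821/57  -1642/57 ]
Row echelon form:
[ 5  -9      -5        3  |       -63 ]
[ 0   5      -1        1  |        10 ]
[ 0   0  342/25  -287/25  |        64 ]
[ 0   0       0   821/57  |  -1642/57 ]
Back-substitution:
x_4 = (-1642/57) / (821/57) = -2
x_3 = (64 - (-287/25)*(-2)) / (342/25) = 3
x_2 = (10 - (-1)*(3) - (1)*(-2)) / 5 = 3
x_1 = (-63 - (-9)*(3) - (-5)*(3) - (3)*(-2)) / 5 = -3

(-3, 3, 3, -2)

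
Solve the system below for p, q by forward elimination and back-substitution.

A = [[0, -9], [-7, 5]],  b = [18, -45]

(5, -2)

Forward elimination on [A|b]:
R1 <-> R2   (pivot in column 1 was zero)
[ -7   5  -45 ]
[  0  -9   18 ]
Row echelon form:
[ -7   5  |  -45 ]
[  0  -9  |   18 ]
Back-substitution:
q = (18) / -9 = -2
p = (-45 - (5)*(-2)) / -7 = 5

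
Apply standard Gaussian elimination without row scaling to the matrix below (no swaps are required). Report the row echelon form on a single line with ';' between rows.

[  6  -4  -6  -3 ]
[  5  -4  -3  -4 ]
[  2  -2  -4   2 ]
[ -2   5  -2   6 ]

REF = [6 -4 -6 -3; 0 -2/3 2 -3/2; 0 0 -4 9/2; 0 0 0 37/8]

Forward elimination:
R2 <- R2 - (5/6)*R1:  [    0  -2/3     2  -3/2 ]
R3 <- R3 - (1/3)*R1:  [    0  -2/3    -2     3 ]
R4 <- R4 - (-1/3)*R1:  [    0  11/3    -4     5 ]
R3 <- R3 - (1)*R2:  [   0    0   -4  9/2 ]
R4 <- R4 - (-11/2)*R2:  [     0      0      7  -13/4 ]
R4 <- R4 - (-7/4)*R3:  [    0     0     0  37/8 ]
Row echelon form:
[ 6    -4  -6    -3 ]
[ 0  -2/3   2  -3/2 ]
[ 0     0  -4   9/2 ]
[ 0     0   0  37/8 ]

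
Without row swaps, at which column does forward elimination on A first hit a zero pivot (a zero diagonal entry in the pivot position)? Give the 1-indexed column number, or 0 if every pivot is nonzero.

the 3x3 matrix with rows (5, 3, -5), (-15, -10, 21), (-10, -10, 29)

first zero-pivot column = 0

Naive forward elimination:
R2 <- R2 - (-3)*R1:  [  0  -1   6 ]
R3 <- R3 - (-2)*R1:  [  0  -4  19 ]
R3 <- R3 - (4)*R2:  [  0   0  -5 ]
All pivots nonzero; naive elimination completes without hitting a zero pivot.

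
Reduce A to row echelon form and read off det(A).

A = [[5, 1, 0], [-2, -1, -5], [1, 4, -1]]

Forward elimination:
R2 <- R2 - (-2/5)*R1:  [    0  -3/5    -5 ]
R3 <- R3 - (1/5)*R1:  [    0  19/5    -1 ]
R3 <- R3 - (-19/3)*R2:  [     0      0  -98/3 ]
Upper-triangular form:
[ 5     1      0 ]
[ 0  -3/5     -5 ]
[ 0     0  -98/3 ]
det(A) = (-1)^0 * (5) * (-3/5) * (-98/3) = 98  (0 row swaps -> sign +1)

det(A) = 98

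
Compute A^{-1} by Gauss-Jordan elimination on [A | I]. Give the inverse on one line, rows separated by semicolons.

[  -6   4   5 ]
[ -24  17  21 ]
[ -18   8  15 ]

inverse = [-29/8 5/6 1/24; 3/4 0 -1/4; -19/4 1 1/4]

Gauss-Jordan on [A | I]:
R1 <- (1/-6)*R1:  [    1  -2/3  -5/6  |  -1/6     0     0 ]
R2 <- R2 - (-24)*R1:  [  0   1   1  |  -4   1   0 ]
R3 <- R3 - (-18)*R1:  [  0  -4   0  |  -3   0   1 ]
R1 <- R1 - (-2/3)*R2:  [     1      0   -1/6  |  -17/6    2/3      0 ]
R3 <- R3 - (-4)*R2:  [   0    0    4  |  -19    4    1 ]
R3 <- (1/4)*R3:  [     0      0      1  |  -19/4      1    1/4 ]
R1 <- R1 - (-1/6)*R3:  [     1      0      0  |  -29/8    5/6   1/24 ]
R2 <- R2 - (1)*R3:  [    0     1     0  |   3/4     0  -1/4 ]
Right block of [I | A^{-1}] is the inverse:
[ -29/8  5/6  1/24 ]
[   3/4    0  -1/4 ]
[ -19/4    1   1/4 ]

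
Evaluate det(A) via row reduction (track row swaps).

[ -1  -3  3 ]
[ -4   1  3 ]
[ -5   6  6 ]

det(A) = -72

Forward elimination:
R2 <- R2 - (4)*R1:  [  0  13  -9 ]
R3 <- R3 - (5)*R1:  [  0  21  -9 ]
R3 <- R3 - (21/13)*R2:  [     0      0  72/13 ]
Upper-triangular form:
[ -1  -3      3 ]
[  0  13     -9 ]
[  0   0  72/13 ]
det(A) = (-1)^0 * (-1) * (13) * (72/13) = -72  (0 row swaps -> sign +1)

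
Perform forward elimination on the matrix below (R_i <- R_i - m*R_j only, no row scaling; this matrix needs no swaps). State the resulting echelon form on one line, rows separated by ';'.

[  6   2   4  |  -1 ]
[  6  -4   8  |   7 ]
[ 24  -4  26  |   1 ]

REF = [6 2 4 -1; 0 -6 4 8; 0 0 2 -11]

Forward elimination:
R2 <- R2 - (1)*R1:  [  0  -6   4   8 ]
R3 <- R3 - (4)*R1:  [   0  -12   10    5 ]
R3 <- R3 - (2)*R2:  [   0    0    2  -11 ]
Row echelon form:
[ 6   2  4  |   -1 ]
[ 0  -6  4  |    8 ]
[ 0   0  2  |  -11 ]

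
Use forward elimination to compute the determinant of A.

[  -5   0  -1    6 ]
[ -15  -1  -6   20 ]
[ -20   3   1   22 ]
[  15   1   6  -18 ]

det(A) = -40

Forward elimination:
R2 <- R2 - (3)*R1:  [  0  -1  -3   2 ]
R3 <- R3 - (4)*R1:  [  0   3   5  -2 ]
R4 <- R4 - (-3)*R1:  [ 0  1  3  0 ]
R3 <- R3 - (-3)*R2:  [  0   0  -4   4 ]
R4 <- R4 - (-1)*R2:  [ 0  0  0  2 ]
Upper-triangular form:
[ -5   0  -1  6 ]
[  0  -1  -3  2 ]
[  0   0  -4  4 ]
[  0   0   0  2 ]
det(A) = (-1)^0 * (-5) * (-1) * (-4) * (2) = -40  (0 row swaps -> sign +1)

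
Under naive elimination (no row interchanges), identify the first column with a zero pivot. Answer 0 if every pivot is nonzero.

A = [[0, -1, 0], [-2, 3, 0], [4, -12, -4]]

Naive forward elimination:
Pivot entry (1,1) is zero but row 2 has -2 in column 1 -> naive elimination stops; a row interchange (e.g. R1 <-> R2) would be required here.

first zero-pivot column = 1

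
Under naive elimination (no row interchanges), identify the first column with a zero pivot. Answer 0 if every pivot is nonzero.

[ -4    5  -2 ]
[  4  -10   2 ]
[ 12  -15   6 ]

first zero-pivot column = 3

Naive forward elimination:
R2 <- R2 - (-1)*R1:  [  0  -5   0 ]
R3 <- R3 - (-3)*R1:  [ 0  0  0 ]
Matrix at this point:
[ -4   5  -2 ]
[  0  -5   0 ]
[  0   0   0 ]
Pivot entry (3,3) in the last row is zero and there are no rows below to swap with -> zero pivot in column 3 (A is singular).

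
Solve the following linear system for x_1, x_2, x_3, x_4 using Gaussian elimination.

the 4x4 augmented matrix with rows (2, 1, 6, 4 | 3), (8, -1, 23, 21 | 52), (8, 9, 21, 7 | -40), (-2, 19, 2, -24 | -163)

(-2, -5, 0, 3)

Forward elimination on [A|b]:
R2 <- R2 - (4)*R1:  [  0  -5  -1   5  40 ]
R3 <- R3 - (4)*R1:  [   0    5   -3   -9  -52 ]
R4 <- R4 - (-1)*R1:  [    0    20     8   -20  -160 ]
R3 <- R3 - (-1)*R2:  [   0    0   -4   -4  -12 ]
R4 <- R4 - (-4)*R2:  [ 0  0  4  0  0 ]
R4 <- R4 - (-1)*R3:  [   0    0    0   -4  -12 ]
Row echelon form:
[ 2   1   6   4  |    3 ]
[ 0  -5  -1   5  |   40 ]
[ 0   0  -4  -4  |  -12 ]
[ 0   0   0  -4  |  -12 ]
Back-substitution:
x_4 = (-12) / -4 = 3
x_3 = (-12 - (-4)*(3)) / -4 = 0
x_2 = (40 - (-1)*(0) - (5)*(3)) / -5 = -5
x_1 = (3 - (1)*(-5) - (6)*(0) - (4)*(3)) / 2 = -2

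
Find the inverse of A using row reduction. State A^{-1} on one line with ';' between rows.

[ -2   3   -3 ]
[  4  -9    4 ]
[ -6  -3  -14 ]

inverse = [23/3 17/6 -5/6; 16/9 5/9 -2/9; -11/3 -4/3 1/3]

Gauss-Jordan on [A | I]:
R1 <- (1/-2)*R1:  [    1  -3/2   3/2  |  -1/2     0     0 ]
R2 <- R2 - (4)*R1:  [  0  -3  -2  |   2   1   0 ]
R3 <- R3 - (-6)*R1:  [   0  -12   -5  |   -3    0    1 ]
R2 <- (1/-3)*R2:  [    0     1   2/3  |  -2/3  -1/3     0 ]
R1 <- R1 - (-3/2)*R2:  [    1     0   5/2  |  -3/2  -1/2     0 ]
R3 <- R3 - (-12)*R2:  [   0    0    3  |  -11   -4    1 ]
R3 <- (1/3)*R3:  [     0      0      1  |  -11/3   -4/3    1/3 ]
R1 <- R1 - (5/2)*R3:  [    1     0     0  |  23/3  17/6  -5/6 ]
R2 <- R2 - (2/3)*R3:  [    0     1     0  |  16/9   5/9  -2/9 ]
Right block of [I | A^{-1}] is the inverse:
[  23/3  17/6  -5/6 ]
[  16/9   5/9  -2/9 ]
[ -11/3  -4/3   1/3 ]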